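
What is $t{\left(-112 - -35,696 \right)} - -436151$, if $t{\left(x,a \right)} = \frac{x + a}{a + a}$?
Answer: $\frac{607122811}{1392} \approx 4.3615 \cdot 10^{5}$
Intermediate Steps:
$t{\left(x,a \right)} = \frac{a + x}{2 a}$
$t{\left(-112 - -35,696 \right)} - -436151 = \frac{696 - 77}{2 \cdot 696} - -436151 = \frac{1}{2} \cdot \frac{1}{696} \left(696 + \left(-112 + 35\right)\right) + 436151 = \frac{1}{2} \cdot \frac{1}{696} \left(696 - 77\right) + 436151 = \frac{1}{2} \cdot \frac{1}{696} \cdot 619 + 436151 = \frac{619}{1392} + 436151 = \frac{607122811}{1392}$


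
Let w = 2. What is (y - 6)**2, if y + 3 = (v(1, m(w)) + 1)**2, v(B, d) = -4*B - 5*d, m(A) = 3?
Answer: 99225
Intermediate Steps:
v(B, d) = -5*d - 4*B
y = 321 (y = -3 + ((-5*3 - 4*1) + 1)**2 = -3 + ((-15 - 4) + 1)**2 = -3 + (-19 + 1)**2 = -3 + (-18)**2 = -3 + 324 = 321)
(y - 6)**2 = (321 - 6)**2 = 315**2 = 99225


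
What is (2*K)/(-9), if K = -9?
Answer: 2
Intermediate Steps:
(2*K)/(-9) = (2*(-9))/(-9) = -18*(-⅑) = 2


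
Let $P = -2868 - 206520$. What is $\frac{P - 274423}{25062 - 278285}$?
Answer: $\frac{483811}{253223} \approx 1.9106$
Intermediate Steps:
$P = -209388$
$\frac{P - 274423}{25062 - 278285} = \frac{-209388 - 274423}{25062 - 278285} = - \frac{483811}{-253223} = \left(-483811\right) \left(- \frac{1}{253223}\right) = \frac{483811}{253223}$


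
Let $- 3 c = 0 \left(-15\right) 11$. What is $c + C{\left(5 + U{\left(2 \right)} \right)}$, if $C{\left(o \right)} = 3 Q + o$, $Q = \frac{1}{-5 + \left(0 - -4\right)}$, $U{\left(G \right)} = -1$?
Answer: $1$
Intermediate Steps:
$Q = -1$ ($Q = \frac{1}{-5 + \left(0 + 4\right)} = \frac{1}{-5 + 4} = \frac{1}{-1} = -1$)
$c = 0$ ($c = - \frac{0 \left(-15\right) 11}{3} = - \frac{0 \cdot 11}{3} = \left(- \frac{1}{3}\right) 0 = 0$)
$C{\left(o \right)} = -3 + o$ ($C{\left(o \right)} = 3 \left(-1\right) + o = -3 + o$)
$c + C{\left(5 + U{\left(2 \right)} \right)} = 0 + \left(-3 + \left(5 - 1\right)\right) = 0 + \left(-3 + 4\right) = 0 + 1 = 1$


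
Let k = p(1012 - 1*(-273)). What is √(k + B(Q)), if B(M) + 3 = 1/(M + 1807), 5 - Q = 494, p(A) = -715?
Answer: 9*I*√15398194/1318 ≈ 26.796*I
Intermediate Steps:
Q = -489 (Q = 5 - 1*494 = 5 - 494 = -489)
B(M) = -3 + 1/(1807 + M) (B(M) = -3 + 1/(M + 1807) = -3 + 1/(1807 + M))
k = -715
√(k + B(Q)) = √(-715 + (-5420 - 3*(-489))/(1807 - 489)) = √(-715 + (-5420 + 1467)/1318) = √(-715 + (1/1318)*(-3953)) = √(-715 - 3953/1318) = √(-946323/1318) = 9*I*√15398194/1318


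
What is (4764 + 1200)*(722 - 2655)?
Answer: -11528412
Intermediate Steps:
(4764 + 1200)*(722 - 2655) = 5964*(-1933) = -11528412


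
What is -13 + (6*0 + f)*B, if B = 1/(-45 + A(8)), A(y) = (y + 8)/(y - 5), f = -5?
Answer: -1532/119 ≈ -12.874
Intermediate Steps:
A(y) = (8 + y)/(-5 + y)
B = -3/119 (B = 1/(-45 + (8 + 8)/(-5 + 8)) = 1/(-45 + 16/3) = 1/(-119/3) = -3/119 ≈ -0.025210)
-13 + (6*0 + f)*B = -13 + (6*0 - 5)*(-3/119) = -13 + (0 - 5)*(-3/119) = -13 - 5*(-3/119) = -13 + 15/119 = -1532/119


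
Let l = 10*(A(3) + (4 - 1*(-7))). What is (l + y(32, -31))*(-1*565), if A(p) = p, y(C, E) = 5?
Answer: -81925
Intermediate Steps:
l = 140 (l = 10*(3 + (4 - 1*(-7))) = 10*(3 + (4 + 7)) = 10*(3 + 11) = 10*14 = 140)
(l + y(32, -31))*(-1*565) = (140 + 5)*(-1*565) = 145*(-565) = -81925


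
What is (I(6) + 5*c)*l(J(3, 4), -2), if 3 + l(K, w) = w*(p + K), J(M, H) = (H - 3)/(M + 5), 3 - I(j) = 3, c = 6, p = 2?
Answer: -435/2 ≈ -217.50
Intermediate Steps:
I(j) = 0 (I(j) = 3 - 1*3 = 3 - 3 = 0)
J(M, H) = (-3 + H)/(5 + M)
l(K, w) = -3 + w*(2 + K)
(I(6) + 5*c)*l(J(3, 4), -2) = (0 + 5*6)*(-3 + 2*(-2) + ((-3 + 4)/(5 + 3))*(-2)) = (0 + 30)*(-3 - 4 + (1/8)*(-2)) = 30*(-3 - 4 + ((⅛)*1)*(-2)) = 30*(-3 - 4 + (⅛)*(-2)) = 30*(-3 - 4 - ¼) = 30*(-29/4) = -435/2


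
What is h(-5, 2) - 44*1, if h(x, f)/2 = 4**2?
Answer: -12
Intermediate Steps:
h(x, f) = 32 (h(x, f) = 2*4**2 = 2*16 = 32)
h(-5, 2) - 44*1 = 32 - 44*1 = 32 - 44 = -12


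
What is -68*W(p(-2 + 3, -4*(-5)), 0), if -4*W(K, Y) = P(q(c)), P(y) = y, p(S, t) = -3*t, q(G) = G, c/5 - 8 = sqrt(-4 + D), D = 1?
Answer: 680 + 85*I*sqrt(3) ≈ 680.0 + 147.22*I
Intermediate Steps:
c = 40 + 5*I*sqrt(3) (c = 40 + 5*sqrt(-4 + 1) = 40 + 5*sqrt(-3) = 40 + 5*(I*sqrt(3)) = 40 + 5*I*sqrt(3) ≈ 40.0 + 8.6602*I)
W(K, Y) = -10 - 5*I*sqrt(3)/4 (W(K, Y) = -(40 + 5*I*sqrt(3))/4 = -10 - 5*I*sqrt(3)/4)
-68*W(p(-2 + 3, -4*(-5)), 0) = -68*(-10 - 5*I*sqrt(3)/4) = 680 + 85*I*sqrt(3)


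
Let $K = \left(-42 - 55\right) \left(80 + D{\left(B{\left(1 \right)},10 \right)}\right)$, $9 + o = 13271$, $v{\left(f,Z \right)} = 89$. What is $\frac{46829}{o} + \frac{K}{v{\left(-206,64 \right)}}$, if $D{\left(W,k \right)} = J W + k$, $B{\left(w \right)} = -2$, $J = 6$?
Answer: $- \frac{96172511}{1180318} \approx -81.48$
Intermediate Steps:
$o = 13262$ ($o = -9 + 13271 = 13262$)
$D{\left(W,k \right)} = k + 6 W$ ($D{\left(W,k \right)} = 6 W + k = k + 6 W$)
$K = -7566$ ($K = \left(-42 - 55\right) \left(80 + \left(10 + 6 \left(-2\right)\right)\right) = - 97 \left(80 + \left(10 - 12\right)\right) = - 97 \left(80 - 2\right) = \left(-97\right) 78 = -7566$)
$\frac{46829}{o} + \frac{K}{v{\left(-206,64 \right)}} = \frac{46829}{13262} - \frac{7566}{89} = - \frac{96172511}{1180318}$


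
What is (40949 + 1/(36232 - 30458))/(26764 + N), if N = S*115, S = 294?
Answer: 236439527/349754276 ≈ 0.67602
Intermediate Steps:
N = 33810 (N = 294*115 = 33810)
(40949 + 1/(36232 - 30458))/(26764 + N) = (40949 + 1/(36232 - 30458))/(26764 + 33810) = (40949 + 1/5774)/60574 = (40949 + 1/5774)*(1/60574) = (236439527/5774)*(1/60574) = 236439527/349754276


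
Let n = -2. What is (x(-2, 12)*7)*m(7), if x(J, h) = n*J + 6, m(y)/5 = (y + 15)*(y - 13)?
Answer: -46200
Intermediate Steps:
m(y) = 5*(-13 + y)*(15 + y) (m(y) = 5*((y + 15)*(y - 13)) = 5*((15 + y)*(-13 + y)) = 5*((-13 + y)*(15 + y)) = 5*(-13 + y)*(15 + y))
x(J, h) = 6 - 2*J (x(J, h) = -2*J + 6 = 6 - 2*J)
(x(-2, 12)*7)*m(7) = ((6 - 2*(-2))*7)*(-975 + 5*7**2 + 10*7) = ((6 + 4)*7)*(-975 + 5*49 + 70) = (10*7)*(-975 + 245 + 70) = 70*(-660) = -46200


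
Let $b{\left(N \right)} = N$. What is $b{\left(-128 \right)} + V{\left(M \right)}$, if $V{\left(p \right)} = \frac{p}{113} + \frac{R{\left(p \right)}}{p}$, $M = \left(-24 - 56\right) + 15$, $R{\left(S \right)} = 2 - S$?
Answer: $- \frac{951956}{7345} \approx -129.61$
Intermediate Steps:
$M = -65$ ($M = -80 + 15 = -65$)
$V{\left(p \right)} = \frac{p}{113} + \frac{2 - p}{p}$
$b{\left(-128 \right)} + V{\left(M \right)} = -128 + \left(-1 + \frac{2}{-65} + \frac{1}{113} \left(-65\right)\right) = -128 - \frac{11796}{7345} = - \frac{951956}{7345}$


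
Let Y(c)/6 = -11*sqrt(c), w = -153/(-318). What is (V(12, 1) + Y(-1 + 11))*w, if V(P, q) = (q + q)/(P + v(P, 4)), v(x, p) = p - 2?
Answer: 51/742 - 1683*sqrt(10)/53 ≈ -100.35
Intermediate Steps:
w = 51/106 (w = -153*(-1/318) = 51/106 ≈ 0.48113)
v(x, p) = -2 + p
Y(c) = -66*sqrt(c) (Y(c) = 6*(-11*sqrt(c)) = -66*sqrt(c))
V(P, q) = 2*q/(2 + P) (V(P, q) = (q + q)/(P + (-2 + 4)) = (2*q)/(P + 2) = (2*q)/(2 + P) = 2*q/(2 + P))
(V(12, 1) + Y(-1 + 11))*w = (2*1/(2 + 12) - 66*sqrt(-1 + 11))*(51/106) = (2*1/14 - 66*sqrt(10))*(51/106) = (2*1*(1/14) - 66*sqrt(10))*(51/106) = (1/7 - 66*sqrt(10))*(51/106) = 51/742 - 1683*sqrt(10)/53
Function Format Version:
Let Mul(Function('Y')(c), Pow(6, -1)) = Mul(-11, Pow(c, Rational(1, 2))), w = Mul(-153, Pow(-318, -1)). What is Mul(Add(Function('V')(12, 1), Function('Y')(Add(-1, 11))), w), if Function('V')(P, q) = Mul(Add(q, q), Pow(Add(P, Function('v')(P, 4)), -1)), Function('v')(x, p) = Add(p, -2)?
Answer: Add(Rational(51, 742), Mul(Rational(-1683, 53), Pow(10, Rational(1, 2)))) ≈ -100.35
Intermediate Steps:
w = Rational(51, 106) (w = Mul(-153, Rational(-1, 318)) = Rational(51, 106) ≈ 0.48113)
Function('v')(x, p) = Add(-2, p)
Function('Y')(c) = Mul(-66, Pow(c, Rational(1, 2))) (Function('Y')(c) = Mul(6, Mul(-11, Pow(c, Rational(1, 2)))) = Mul(-66, Pow(c, Rational(1, 2))))
Function('V')(P, q) = Mul(2, q, Pow(Add(2, P), -1)) (Function('V')(P, q) = Mul(Add(q, q), Pow(Add(P, Add(-2, 4)), -1)) = Mul(Mul(2, q), Pow(Add(P, 2), -1)) = Mul(Mul(2, q), Pow(Add(2, P), -1)) = Mul(2, q, Pow(Add(2, P), -1)))
Mul(Add(Function('V')(12, 1), Function('Y')(Add(-1, 11))), w) = Mul(Add(Mul(2, 1, Pow(Add(2, 12), -1)), Mul(-66, Pow(Add(-1, 11), Rational(1, 2)))), Rational(51, 106)) = Mul(Add(Mul(2, 1, Pow(14, -1)), Mul(-66, Pow(10, Rational(1, 2)))), Rational(51, 106)) = Mul(Add(Mul(2, 1, Rational(1, 14)), Mul(-66, Pow(10, Rational(1, 2)))), Rational(51, 106)) = Mul(Add(Rational(1, 7), Mul(-66, Pow(10, Rational(1, 2)))), Rational(51, 106)) = Add(Rational(51, 742), Mul(Rational(-1683, 53), Pow(10, Rational(1, 2))))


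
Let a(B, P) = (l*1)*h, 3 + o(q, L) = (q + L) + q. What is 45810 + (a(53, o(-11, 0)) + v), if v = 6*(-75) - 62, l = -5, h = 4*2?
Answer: 45258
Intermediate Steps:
h = 8
o(q, L) = -3 + L + 2*q (o(q, L) = -3 + ((q + L) + q) = -3 + ((L + q) + q) = -3 + (L + 2*q) = -3 + L + 2*q)
a(B, P) = -40 (a(B, P) = -5*1*8 = -5*8 = -40)
v = -512 (v = -450 - 62 = -512)
45810 + (a(53, o(-11, 0)) + v) = 45810 + (-40 - 512) = 45810 - 552 = 45258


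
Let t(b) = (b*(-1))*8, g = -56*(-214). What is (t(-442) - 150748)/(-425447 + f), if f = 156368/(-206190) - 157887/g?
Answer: 6271690501440/18125963191789 ≈ 0.34601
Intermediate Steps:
g = 11984
t(b) = -8*b (t(b) = -b*8 = -8*b)
f = -593597149/42603120 (f = 156368/(-206190) - 157887/11984 = 156368*(-1/206190) - 157887*1/11984 = -2696/3555 - 157887/11984 = -593597149/42603120 ≈ -13.933)
(t(-442) - 150748)/(-425447 + f) = (-8*(-442) - 150748)/(-425447 - 593597149/42603120) = (3536 - 150748)/(-18125963191789/42603120) = -147212*(-42603120/18125963191789) = 6271690501440/18125963191789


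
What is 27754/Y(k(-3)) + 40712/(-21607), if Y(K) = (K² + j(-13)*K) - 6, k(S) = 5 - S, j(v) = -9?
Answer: -300125323/151249 ≈ -1984.3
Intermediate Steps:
Y(K) = -6 + K² - 9*K (Y(K) = (K² - 9*K) - 6 = -6 + K² - 9*K)
27754/Y(k(-3)) + 40712/(-21607) = 27754/(-6 + (5 - 1*(-3))² - 9*(5 - 1*(-3))) + 40712/(-21607) = 27754/(-6 + (5 + 3)² - 9*(5 + 3)) + 40712*(-1/21607) = 27754/(-6 + 8² - 9*8) - 40712/21607 = 27754/(-6 + 64 - 72) - 40712/21607 = 27754/(-14) - 40712/21607 = 27754*(-1/14) - 40712/21607 = -13877/7 - 40712/21607 = -300125323/151249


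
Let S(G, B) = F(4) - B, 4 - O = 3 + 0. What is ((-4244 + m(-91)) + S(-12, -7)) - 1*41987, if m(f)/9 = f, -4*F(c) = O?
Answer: -188173/4 ≈ -47043.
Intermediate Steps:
O = 1 (O = 4 - (3 + 0) = 4 - 1*3 = 4 - 3 = 1)
F(c) = -1/4 (F(c) = -1/4*1 = -1/4)
m(f) = 9*f
S(G, B) = -1/4 - B
((-4244 + m(-91)) + S(-12, -7)) - 1*41987 = ((-4244 + 9*(-91)) + (-1/4 - 1*(-7))) - 1*41987 = ((-4244 - 819) + (-1/4 + 7)) - 41987 = (-5063 + 27/4) - 41987 = -20225/4 - 41987 = -188173/4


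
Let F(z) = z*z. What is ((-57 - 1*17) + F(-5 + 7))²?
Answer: 4900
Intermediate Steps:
F(z) = z²
((-57 - 1*17) + F(-5 + 7))² = ((-57 - 1*17) + (-5 + 7)²)² = ((-57 - 17) + 2²)² = (-74 + 4)² = (-70)² = 4900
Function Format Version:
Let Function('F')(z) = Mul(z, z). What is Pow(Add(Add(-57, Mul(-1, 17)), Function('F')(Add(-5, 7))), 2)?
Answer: 4900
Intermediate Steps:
Function('F')(z) = Pow(z, 2)
Pow(Add(Add(-57, Mul(-1, 17)), Function('F')(Add(-5, 7))), 2) = Pow(Add(Add(-57, Mul(-1, 17)), Pow(Add(-5, 7), 2)), 2) = Pow(Add(Add(-57, -17), Pow(2, 2)), 2) = Pow(Add(-74, 4), 2) = Pow(-70, 2) = 4900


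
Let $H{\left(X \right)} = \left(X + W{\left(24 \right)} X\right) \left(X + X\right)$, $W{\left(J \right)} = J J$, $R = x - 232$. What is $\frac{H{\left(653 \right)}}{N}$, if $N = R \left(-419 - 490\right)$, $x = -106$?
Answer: $\frac{246037993}{153621} \approx 1601.6$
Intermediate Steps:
$R = -338$ ($R = -106 - 232 = -338$)
$W{\left(J \right)} = J^{2}$
$H{\left(X \right)} = 1154 X^{2}$ ($H{\left(X \right)} = \left(X + 24^{2} X\right) \left(X + X\right) = \left(X + 576 X\right) 2 X = 577 X 2 X = 1154 X^{2}$)
$N = 307242$ ($N = - 338 \left(-419 - 490\right) = \left(-338\right) \left(-909\right) = 307242$)
$\frac{H{\left(653 \right)}}{N} = \frac{1154 \cdot 653^{2}}{307242} = 1154 \cdot 426409 \cdot \frac{1}{307242} = 492075986 \cdot \frac{1}{307242} = \frac{246037993}{153621}$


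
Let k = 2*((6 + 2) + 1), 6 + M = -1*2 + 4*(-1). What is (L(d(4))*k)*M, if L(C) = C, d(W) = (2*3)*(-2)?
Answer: 2592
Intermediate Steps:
d(W) = -12 (d(W) = 6*(-2) = -12)
M = -12 (M = -6 + (-1*2 + 4*(-1)) = -6 + (-2 - 4) = -6 - 6 = -12)
k = 18 (k = 2*(8 + 1) = 2*9 = 18)
(L(d(4))*k)*M = -12*18*(-12) = -216*(-12) = 2592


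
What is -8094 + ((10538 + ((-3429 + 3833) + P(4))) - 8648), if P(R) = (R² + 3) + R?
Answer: -5777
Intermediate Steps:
P(R) = 3 + R + R² (P(R) = (3 + R²) + R = 3 + R + R²)
-8094 + ((10538 + ((-3429 + 3833) + P(4))) - 8648) = -8094 + ((10538 + ((-3429 + 3833) + (3 + 4 + 4²))) - 8648) = -8094 + ((10538 + (404 + (3 + 4 + 16))) - 8648) = -8094 + ((10538 + (404 + 23)) - 8648) = -8094 + ((10538 + 427) - 8648) = -8094 + (10965 - 8648) = -8094 + 2317 = -5777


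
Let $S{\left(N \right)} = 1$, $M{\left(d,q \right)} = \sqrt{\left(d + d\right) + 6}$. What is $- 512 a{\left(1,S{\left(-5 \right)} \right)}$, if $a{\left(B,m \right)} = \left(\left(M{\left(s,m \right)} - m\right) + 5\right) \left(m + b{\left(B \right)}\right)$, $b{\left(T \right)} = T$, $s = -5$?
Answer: $-4096 - 2048 i \approx -4096.0 - 2048.0 i$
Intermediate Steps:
$M{\left(d,q \right)} = \sqrt{6 + 2 d}$ ($M{\left(d,q \right)} = \sqrt{2 d + 6} = \sqrt{6 + 2 d}$)
$a{\left(B,m \right)} = \left(B + m\right) \left(5 - m + 2 i\right)$ ($a{\left(B,m \right)} = \left(\left(\sqrt{6 + 2 \left(-5\right)} - m\right) + 5\right) \left(m + B\right) = \left(\left(\sqrt{6 - 10} - m\right) + 5\right) \left(B + m\right) = \left(\left(\sqrt{-4} - m\right) + 5\right) \left(B + m\right) = \left(\left(2 i - m\right) + 5\right) \left(B + m\right) = \left(\left(- m + 2 i\right) + 5\right) \left(B + m\right) = \left(5 - m + 2 i\right) \left(B + m\right) = \left(B + m\right) \left(5 - m + 2 i\right)$)
$- 512 a{\left(1,S{\left(-5 \right)} \right)} = - 512 \left(- 1^{2} + 1 \left(5 + 2 i\right) + 1 \left(5 + 2 i\right) - 1 \cdot 1\right) = - 512 \left(\left(-1\right) 1 + \left(5 + 2 i\right) + \left(5 + 2 i\right) - 1\right) = - 512 \left(-1 + \left(5 + 2 i\right) + \left(5 + 2 i\right) - 1\right) = - 512 \left(8 + 4 i\right) = -4096 - 2048 i$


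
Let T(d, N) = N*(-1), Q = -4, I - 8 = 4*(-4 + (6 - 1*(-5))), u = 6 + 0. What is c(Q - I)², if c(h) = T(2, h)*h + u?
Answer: 2540836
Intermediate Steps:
u = 6
I = 36 (I = 8 + 4*(-4 + (6 - 1*(-5))) = 8 + 4*(-4 + (6 + 5)) = 8 + 4*(-4 + 11) = 8 + 4*7 = 8 + 28 = 36)
T(d, N) = -N
c(h) = 6 - h² (c(h) = (-h)*h + 6 = -h² + 6 = 6 - h²)
c(Q - I)² = (6 - (-4 - 1*36)²)² = (6 - (-4 - 36)²)² = (6 - 1*(-40)²)² = (6 - 1*1600)² = (6 - 1600)² = (-1594)² = 2540836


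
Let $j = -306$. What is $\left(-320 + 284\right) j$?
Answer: $11016$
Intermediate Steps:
$\left(-320 + 284\right) j = \left(-320 + 284\right) \left(-306\right) = \left(-36\right) \left(-306\right) = 11016$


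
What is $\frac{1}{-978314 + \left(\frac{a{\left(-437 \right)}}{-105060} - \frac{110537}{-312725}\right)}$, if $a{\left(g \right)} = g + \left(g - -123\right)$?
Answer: $- \frac{938711100}{918353872574723} \approx -1.0222 \cdot 10^{-6}$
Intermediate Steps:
$a{\left(g \right)} = 123 + 2 g$ ($a{\left(g \right)} = g + \left(g + 123\right) = g + \left(123 + g\right) = 123 + 2 g$)
$\frac{1}{-978314 + \left(\frac{a{\left(-437 \right)}}{-105060} - \frac{110537}{-312725}\right)} = \frac{1}{-978314 + \left(\frac{123 + 2 \left(-437\right)}{-105060} - \frac{110537}{-312725}\right)} = \frac{1}{-978314 + \left(\left(123 - 874\right) \left(- \frac{1}{105060}\right) - - \frac{15791}{44675}\right)} = \frac{1}{-978314 + \left(\left(-751\right) \left(- \frac{1}{105060}\right) + \frac{15791}{44675}\right)} = \frac{1}{-978314 + \left(\frac{751}{105060} + \frac{15791}{44675}\right)} = \frac{1}{-978314 + \frac{338510677}{938711100}} = \frac{1}{- \frac{918353872574723}{938711100}} = - \frac{938711100}{918353872574723}$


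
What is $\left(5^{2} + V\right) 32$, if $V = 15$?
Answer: $1280$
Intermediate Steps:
$\left(5^{2} + V\right) 32 = \left(5^{2} + 15\right) 32 = \left(25 + 15\right) 32 = 40 \cdot 32 = 1280$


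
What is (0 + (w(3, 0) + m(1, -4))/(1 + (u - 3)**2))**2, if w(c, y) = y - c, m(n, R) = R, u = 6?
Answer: 49/100 ≈ 0.49000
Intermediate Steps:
(0 + (w(3, 0) + m(1, -4))/(1 + (u - 3)**2))**2 = (0 + ((0 - 1*3) - 4)/(1 + (6 - 3)**2))**2 = (0 + ((0 - 3) - 4)/(1 + 3**2))**2 = (0 + (-3 - 4)/(1 + 9))**2 = (0 - 7/10)**2 = (-7/10)**2 = 49/100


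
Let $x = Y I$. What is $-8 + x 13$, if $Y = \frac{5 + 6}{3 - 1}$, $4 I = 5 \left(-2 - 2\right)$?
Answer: $- \frac{731}{2} \approx -365.5$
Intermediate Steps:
$I = -5$ ($I = \frac{5 \left(-2 - 2\right)}{4} = \frac{5 \left(-4\right)}{4} = \frac{1}{4} \left(-20\right) = -5$)
$Y = \frac{11}{2} \approx 5.5$
$x = - \frac{55}{2}$ ($x = \frac{11}{2} \left(-5\right) = - \frac{55}{2} \approx -27.5$)
$-8 + x 13 = -8 - \frac{715}{2} = - \frac{731}{2}$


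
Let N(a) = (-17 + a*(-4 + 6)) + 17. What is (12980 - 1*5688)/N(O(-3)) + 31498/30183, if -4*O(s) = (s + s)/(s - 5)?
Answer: -586886998/30183 ≈ -19444.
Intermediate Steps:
O(s) = -s/(2*(-5 + s)) (O(s) = -(s + s)/(4*(s - 5)) = -2*s/(4*(-5 + s)) = -s/(2*(-5 + s)))
N(a) = 2*a (N(a) = (-17 + a*2) + 17 = (-17 + 2*a) + 17 = 2*a)
(12980 - 1*5688)/N(O(-3)) + 31498/30183 = (12980 - 1*5688)/((2*(-1*(-3)/(-10 + 2*(-3))))) + 31498/30183 = (12980 - 5688)/((2*(-1*(-3)/(-10 - 6)))) + 31498*(1/30183) = 7292/((2*(-1*(-3)/(-16)))) + 31498/30183 = 7292/((2*(-1*(-3)*(-1/16)))) + 31498/30183 = 7292/((2*(-3/16))) + 31498/30183 = 7292/(-3/8) + 31498/30183 = 7292*(-8/3) + 31498/30183 = -58336/3 + 31498/30183 = -586886998/30183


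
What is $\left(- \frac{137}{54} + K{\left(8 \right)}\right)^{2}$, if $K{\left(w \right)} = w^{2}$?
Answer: $\frac{11015761}{2916} \approx 3777.7$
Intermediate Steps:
$\left(- \frac{137}{54} + K{\left(8 \right)}\right)^{2} = \left(- \frac{137}{54} + 8^{2}\right)^{2} = \left(\left(-137\right) \frac{1}{54} + 64\right)^{2} = \left(- \frac{137}{54} + 64\right)^{2} = \left(\frac{3319}{54}\right)^{2} = \frac{11015761}{2916}$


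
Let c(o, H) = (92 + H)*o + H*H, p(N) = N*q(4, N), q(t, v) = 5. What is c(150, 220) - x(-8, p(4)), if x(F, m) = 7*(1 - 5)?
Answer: 95228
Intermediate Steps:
p(N) = 5*N (p(N) = N*5 = 5*N)
c(o, H) = H**2 + o*(92 + H) (c(o, H) = o*(92 + H) + H**2 = H**2 + o*(92 + H))
x(F, m) = -28 (x(F, m) = 7*(-4) = -28)
c(150, 220) - x(-8, p(4)) = (220**2 + 92*150 + 220*150) - 1*(-28) = (48400 + 13800 + 33000) + 28 = 95200 + 28 = 95228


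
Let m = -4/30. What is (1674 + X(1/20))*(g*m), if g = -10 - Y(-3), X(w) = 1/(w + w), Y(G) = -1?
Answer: 10104/5 ≈ 2020.8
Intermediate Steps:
X(w) = 1/(2*w)
g = -9 (g = -10 - 1*(-1) = -10 + 1 = -9)
m = -2/15 (m = -4*1/30 = -2/15 ≈ -0.13333)
(1674 + X(1/20))*(g*m) = (1674 + 1/(2*(1/20)))*(-9*(-2/15)) = (1674 + 1/(2*(1/20)))*(6/5) = (1674 + (1/2)*20)*(6/5) = (1674 + 10)*(6/5) = 1684*(6/5) = 10104/5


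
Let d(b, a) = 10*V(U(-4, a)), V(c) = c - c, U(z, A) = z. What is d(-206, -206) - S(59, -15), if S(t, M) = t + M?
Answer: -44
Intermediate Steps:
V(c) = 0
d(b, a) = 0 (d(b, a) = 10*0 = 0)
S(t, M) = M + t
d(-206, -206) - S(59, -15) = 0 - (-15 + 59) = 0 - 1*44 = 0 - 44 = -44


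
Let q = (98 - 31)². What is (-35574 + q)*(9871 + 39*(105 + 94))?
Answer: -548090720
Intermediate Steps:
q = 4489 (q = 67² = 4489)
(-35574 + q)*(9871 + 39*(105 + 94)) = (-35574 + 4489)*(9871 + 39*(105 + 94)) = -31085*(9871 + 39*199) = -31085*(9871 + 7761) = -31085*17632 = -548090720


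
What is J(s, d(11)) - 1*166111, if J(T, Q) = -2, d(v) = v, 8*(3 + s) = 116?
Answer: -166113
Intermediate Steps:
s = 23/2 (s = -3 + (⅛)*116 = -3 + 29/2 = 23/2 ≈ 11.500)
J(s, d(11)) - 1*166111 = -2 - 1*166111 = -2 - 166111 = -166113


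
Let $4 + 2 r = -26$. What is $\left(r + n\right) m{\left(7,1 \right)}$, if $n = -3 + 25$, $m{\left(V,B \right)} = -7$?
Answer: $-49$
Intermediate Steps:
$n = 22$
$r = -15$ ($r = -2 + \frac{1}{2} \left(-26\right) = -2 - 13 = -15$)
$\left(r + n\right) m{\left(7,1 \right)} = \left(-15 + 22\right) \left(-7\right) = 7 \left(-7\right) = -49$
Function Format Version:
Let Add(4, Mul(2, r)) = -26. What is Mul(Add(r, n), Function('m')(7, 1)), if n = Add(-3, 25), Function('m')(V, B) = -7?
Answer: -49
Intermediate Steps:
n = 22
r = -15 (r = Add(-2, Mul(Rational(1, 2), -26)) = Add(-2, -13) = -15)
Mul(Add(r, n), Function('m')(7, 1)) = Mul(Add(-15, 22), -7) = Mul(7, -7) = -49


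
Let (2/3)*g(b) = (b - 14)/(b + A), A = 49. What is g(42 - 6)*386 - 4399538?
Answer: -373947992/85 ≈ -4.3994e+6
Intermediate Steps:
g(b) = 3*(-14 + b)/(2*(49 + b)) (g(b) = 3*((b - 14)/(b + 49))/2 = 3*((-14 + b)/(49 + b))/2 = 3*(-14 + b)/(2*(49 + b)))
g(42 - 6)*386 - 4399538 = (3*(-14 + (42 - 6))/(2*(49 + (42 - 6))))*386 - 4399538 = (3*(-14 + 36)/(2*(49 + 36)))*386 - 4399538 = ((3/2)*22/85)*386 - 4399538 = ((3/2)*(1/85)*22)*386 - 4399538 = (33/85)*386 - 4399538 = 12738/85 - 4399538 = -373947992/85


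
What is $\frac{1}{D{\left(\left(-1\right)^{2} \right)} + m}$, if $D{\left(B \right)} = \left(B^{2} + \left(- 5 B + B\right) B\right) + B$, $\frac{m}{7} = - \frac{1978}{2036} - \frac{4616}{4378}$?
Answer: $- \frac{2228402}{36058059} \approx -0.0618$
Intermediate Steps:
$m = - \frac{31601255}{2228402}$ ($m = 7 \left(- \frac{1978}{2036} - \frac{4616}{4378}\right) = 7 \left(\left(-1978\right) \frac{1}{2036} - \frac{2308}{2189}\right) = 7 \left(- \frac{989}{1018} - \frac{2308}{2189}\right) = 7 \left(- \frac{4514465}{2228402}\right) = - \frac{31601255}{2228402} \approx -14.181$)
$D{\left(B \right)} = B - 3 B^{2}$ ($D{\left(B \right)} = \left(B^{2} + - 4 B B\right) + B = \left(B^{2} - 4 B^{2}\right) + B = - 3 B^{2} + B = B - 3 B^{2}$)
$\frac{1}{D{\left(\left(-1\right)^{2} \right)} + m} = \frac{1}{\left(-1\right)^{2} \left(1 - 3 \left(-1\right)^{2}\right) - \frac{31601255}{2228402}} = \frac{1}{1 \left(1 - 3\right) - \frac{31601255}{2228402}} = \frac{1}{1 \left(-2\right) - \frac{31601255}{2228402}} = \frac{1}{-2 - \frac{31601255}{2228402}} = \frac{1}{- \frac{36058059}{2228402}} = - \frac{2228402}{36058059}$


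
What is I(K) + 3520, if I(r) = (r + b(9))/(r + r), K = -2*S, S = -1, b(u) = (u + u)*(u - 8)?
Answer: 3525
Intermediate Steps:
b(u) = 2*u*(-8 + u) (b(u) = (2*u)*(-8 + u) = 2*u*(-8 + u))
K = 2 (K = -2*(-1) = 2)
I(r) = (18 + r)/(2*r) (I(r) = (r + 2*9*(-8 + 9))/(r + r) = (r + 2*9*1)/((2*r)) = (r + 18)*(1/(2*r)) = (18 + r)*(1/(2*r)) = (18 + r)/(2*r))
I(K) + 3520 = (1/2)*(18 + 2)/2 + 3520 = (1/2)*(1/2)*20 + 3520 = 5 + 3520 = 3525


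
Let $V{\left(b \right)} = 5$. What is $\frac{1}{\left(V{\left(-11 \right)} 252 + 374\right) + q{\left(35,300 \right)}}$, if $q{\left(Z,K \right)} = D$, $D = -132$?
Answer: $\frac{1}{1502} \approx 0.00066578$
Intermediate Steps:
$q{\left(Z,K \right)} = -132$
$\frac{1}{\left(V{\left(-11 \right)} 252 + 374\right) + q{\left(35,300 \right)}} = \frac{1}{\left(5 \cdot 252 + 374\right) - 132} = \frac{1}{\left(1260 + 374\right) - 132} = \frac{1}{1634 - 132} = \frac{1}{1502}$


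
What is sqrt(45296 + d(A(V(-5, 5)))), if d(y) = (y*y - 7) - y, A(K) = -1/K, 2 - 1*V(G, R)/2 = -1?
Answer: sqrt(1630411)/6 ≈ 212.81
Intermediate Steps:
V(G, R) = 6 (V(G, R) = 4 - 2*(-1) = 4 + 2 = 6)
d(y) = -7 + y**2 - y (d(y) = (y**2 - 7) - y = (-7 + y**2) - y = -7 + y**2 - y)
sqrt(45296 + d(A(V(-5, 5)))) = sqrt(45296 + (-7 + (-1/6)**2 - (-1)/6)) = sqrt(45296 + (-7 + (-1*1/6)**2 - (-1)/6)) = sqrt(45296 + (-7 + (-1/6)**2 - 1*(-1/6))) = sqrt(45296 + (-7 + 1/36 + 1/6)) = sqrt(45296 - 245/36) = sqrt(1630411/36) = sqrt(1630411)/6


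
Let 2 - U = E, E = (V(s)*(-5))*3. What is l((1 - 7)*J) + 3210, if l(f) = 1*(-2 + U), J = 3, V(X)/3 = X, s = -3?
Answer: 3075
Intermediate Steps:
V(X) = 3*X
E = 135 (E = ((3*(-3))*(-5))*3 = -9*(-5)*3 = 45*3 = 135)
U = -133 (U = 2 - 1*135 = 2 - 135 = -133)
l(f) = -135 (l(f) = 1*(-2 - 133) = 1*(-135) = -135)
l((1 - 7)*J) + 3210 = -135 + 3210 = 3075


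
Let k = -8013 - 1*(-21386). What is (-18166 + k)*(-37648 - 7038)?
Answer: 214179998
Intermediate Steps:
k = 13373 (k = -8013 + 21386 = 13373)
(-18166 + k)*(-37648 - 7038) = (-18166 + 13373)*(-37648 - 7038) = -4793*(-44686) = 214179998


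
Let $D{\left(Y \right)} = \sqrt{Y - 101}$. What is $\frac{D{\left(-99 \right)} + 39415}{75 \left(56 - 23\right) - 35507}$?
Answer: $- \frac{39415}{33032} - \frac{5 i \sqrt{2}}{16516} \approx -1.1932 - 0.00042813 i$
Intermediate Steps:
$D{\left(Y \right)} = \sqrt{-101 + Y}$
$\frac{D{\left(-99 \right)} + 39415}{75 \left(56 - 23\right) - 35507} = \frac{\sqrt{-101 - 99} + 39415}{75 \left(56 - 23\right) - 35507} = \frac{\sqrt{-200} + 39415}{75 \cdot 33 - 35507} = \frac{10 i \sqrt{2} + 39415}{2475 - 35507} = \frac{39415 + 10 i \sqrt{2}}{-33032} = \left(39415 + 10 i \sqrt{2}\right) \left(- \frac{1}{33032}\right) = - \frac{39415}{33032} - \frac{5 i \sqrt{2}}{16516}$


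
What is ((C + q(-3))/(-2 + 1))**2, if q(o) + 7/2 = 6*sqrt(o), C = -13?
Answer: 657/4 - 198*I*sqrt(3) ≈ 164.25 - 342.95*I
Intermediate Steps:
q(o) = -7/2 + 6*sqrt(o)
((C + q(-3))/(-2 + 1))**2 = ((-13 + (-7/2 + 6*sqrt(-3)))/(-2 + 1))**2 = ((-13 + (-7/2 + 6*(I*sqrt(3))))/(-1))**2 = ((-13 + (-7/2 + 6*I*sqrt(3)))*(-1))**2 = ((-33/2 + 6*I*sqrt(3))*(-1))**2 = (33/2 - 6*I*sqrt(3))**2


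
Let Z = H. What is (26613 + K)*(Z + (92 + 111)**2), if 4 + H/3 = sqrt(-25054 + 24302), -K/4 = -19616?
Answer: 4328857169 + 1260924*I*sqrt(47) ≈ 4.3289e+9 + 8.6445e+6*I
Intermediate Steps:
K = 78464 (K = -4*(-19616) = 78464)
H = -12 + 12*I*sqrt(47) (H = -12 + 3*sqrt(-25054 + 24302) = -12 + 3*sqrt(-752) = -12 + 3*(4*I*sqrt(47)) = -12 + 12*I*sqrt(47) ≈ -12.0 + 82.268*I)
Z = -12 + 12*I*sqrt(47) ≈ -12.0 + 82.268*I
(26613 + K)*(Z + (92 + 111)**2) = (26613 + 78464)*((-12 + 12*I*sqrt(47)) + (92 + 111)**2) = 105077*((-12 + 12*I*sqrt(47)) + 203**2) = 105077*((-12 + 12*I*sqrt(47)) + 41209) = 105077*(41197 + 12*I*sqrt(47)) = 4328857169 + 1260924*I*sqrt(47)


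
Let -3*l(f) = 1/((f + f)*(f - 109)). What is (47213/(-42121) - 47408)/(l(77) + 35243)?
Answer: -29522459085504/21946410480073 ≈ -1.3452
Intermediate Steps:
l(f) = -1/(6*f*(-109 + f)) (l(f) = -1/((f - 109)*(f + f))/3 = -1/(2*f*(-109 + f))/3 = -1/(6*f*(-109 + f)))
(47213/(-42121) - 47408)/(l(77) + 35243) = (47213/(-42121) - 47408)/(-⅙/(77*(-109 + 77)) + 35243) = (47213*(-1/42121) - 47408)/(-⅙*1/77/(-32) + 35243) = (-47213/42121 - 47408)/(-⅙*1/77*(-1/32) + 35243) = -1996919581/(42121*(1/14784 + 35243)) = -1996919581/(42121*521032513/14784) = -1996919581/42121*14784/521032513 = -29522459085504/21946410480073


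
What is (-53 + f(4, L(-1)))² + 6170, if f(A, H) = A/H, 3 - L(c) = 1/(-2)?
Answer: 434099/49 ≈ 8859.2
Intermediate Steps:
L(c) = 7/2 (L(c) = 3 - 1/(-2) = 3 - 1*(-½) = 3 + ½ = 7/2)
(-53 + f(4, L(-1)))² + 6170 = (-53 + 4/(7/2))² + 6170 = (-53 + 4*(2/7))² + 6170 = (-53 + 8/7)² + 6170 = (-363/7)² + 6170 = 131769/49 + 6170 = 434099/49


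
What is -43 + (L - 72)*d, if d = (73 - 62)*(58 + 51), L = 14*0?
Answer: -86371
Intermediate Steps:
L = 0
d = 1199 (d = 11*109 = 1199)
-43 + (L - 72)*d = -43 + (0 - 72)*1199 = -43 - 72*1199 = -43 - 86328 = -86371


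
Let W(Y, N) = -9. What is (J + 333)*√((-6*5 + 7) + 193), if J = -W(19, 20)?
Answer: 342*√170 ≈ 4459.1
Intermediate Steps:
J = 9 (J = -1*(-9) = 9)
(J + 333)*√((-6*5 + 7) + 193) = (9 + 333)*√((-6*5 + 7) + 193) = 342*√((-30 + 7) + 193) = 342*√(-23 + 193) = 342*√170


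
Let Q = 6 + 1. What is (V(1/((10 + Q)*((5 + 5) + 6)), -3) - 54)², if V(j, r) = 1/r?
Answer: 26569/9 ≈ 2952.1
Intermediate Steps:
Q = 7
(V(1/((10 + Q)*((5 + 5) + 6)), -3) - 54)² = (1/(-3) - 54)² = (-⅓ - 54)² = (-163/3)² = 26569/9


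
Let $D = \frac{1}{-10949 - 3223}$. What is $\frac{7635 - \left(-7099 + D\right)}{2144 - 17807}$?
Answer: $- \frac{208810249}{221976036} \approx -0.94069$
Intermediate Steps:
$D = - \frac{1}{14172}$ ($D = \frac{1}{-10949 + \left(-10594 + 7371\right)} = \frac{1}{-10949 - 3223} = \frac{1}{-14172} = - \frac{1}{14172} \approx -7.0562 \cdot 10^{-5}$)
$\frac{7635 - \left(-7099 + D\right)}{2144 - 17807} = \frac{7635 + \left(7099 - - \frac{1}{14172}\right)}{2144 - 17807} = \frac{7635 + \left(7099 + \frac{1}{14172}\right)}{-15663} = \left(7635 + \frac{100607029}{14172}\right) \left(- \frac{1}{15663}\right) = \frac{208810249}{14172} \left(- \frac{1}{15663}\right) = - \frac{208810249}{221976036}$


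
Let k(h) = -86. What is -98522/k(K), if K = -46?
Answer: 49261/43 ≈ 1145.6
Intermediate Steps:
-98522/k(K) = -98522/(-86) = -98522*(-1/86) = 49261/43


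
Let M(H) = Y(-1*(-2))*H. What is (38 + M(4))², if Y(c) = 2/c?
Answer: 1764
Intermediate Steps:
M(H) = H (M(H) = (2/((-1*(-2))))*H = (2/2)*H = (2*(½))*H = 1*H = H)
(38 + M(4))² = (38 + 4)² = 42² = 1764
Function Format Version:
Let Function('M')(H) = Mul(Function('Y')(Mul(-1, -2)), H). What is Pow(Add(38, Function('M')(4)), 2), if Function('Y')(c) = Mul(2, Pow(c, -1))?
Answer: 1764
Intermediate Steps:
Function('M')(H) = H (Function('M')(H) = Mul(Mul(2, Pow(Mul(-1, -2), -1)), H) = Mul(Mul(2, Pow(2, -1)), H) = Mul(Mul(2, Rational(1, 2)), H) = Mul(1, H) = H)
Pow(Add(38, Function('M')(4)), 2) = Pow(Add(38, 4), 2) = Pow(42, 2) = 1764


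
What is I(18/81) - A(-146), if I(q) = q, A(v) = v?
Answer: 1316/9 ≈ 146.22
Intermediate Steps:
I(18/81) - A(-146) = 18/81 - 1*(-146) = 18*(1/81) + 146 = 2/9 + 146 = 1316/9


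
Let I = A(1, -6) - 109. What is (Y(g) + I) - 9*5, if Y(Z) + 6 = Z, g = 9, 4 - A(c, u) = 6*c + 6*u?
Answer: -117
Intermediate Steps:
A(c, u) = 4 - 6*c - 6*u (A(c, u) = 4 - (6*c + 6*u) = 4 + (-6*c - 6*u) = 4 - 6*c - 6*u)
Y(Z) = -6 + Z
I = -75 (I = (4 - 6*1 - 6*(-6)) - 109 = (4 - 6 + 36) - 109 = 34 - 109 = -75)
(Y(g) + I) - 9*5 = ((-6 + 9) - 75) - 9*5 = (3 - 75) - 45 = -72 - 45 = -117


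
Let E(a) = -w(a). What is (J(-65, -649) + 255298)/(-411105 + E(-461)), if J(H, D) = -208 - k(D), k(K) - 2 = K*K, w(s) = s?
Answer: 166113/410644 ≈ 0.40452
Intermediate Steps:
k(K) = 2 + K² (k(K) = 2 + K*K = 2 + K²)
J(H, D) = -210 - D² (J(H, D) = -208 - (2 + D²) = -208 + (-2 - D²) = -210 - D²)
E(a) = -a
(J(-65, -649) + 255298)/(-411105 + E(-461)) = ((-210 - 1*(-649)²) + 255298)/(-411105 - 1*(-461)) = ((-210 - 1*421201) + 255298)/(-411105 + 461) = ((-210 - 421201) + 255298)/(-410644) = (-421411 + 255298)*(-1/410644) = -166113*(-1/410644) = 166113/410644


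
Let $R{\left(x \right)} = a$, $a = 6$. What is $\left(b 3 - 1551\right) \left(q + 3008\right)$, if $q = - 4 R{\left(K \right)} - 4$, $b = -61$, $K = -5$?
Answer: $-5167320$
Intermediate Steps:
$R{\left(x \right)} = 6$
$q = -28$ ($q = \left(-4\right) 6 - 4 = -24 - 4 = -28$)
$\left(b 3 - 1551\right) \left(q + 3008\right) = \left(\left(-61\right) 3 - 1551\right) \left(-28 + 3008\right) = \left(-183 - 1551\right) 2980 = \left(-1734\right) 2980 = -5167320$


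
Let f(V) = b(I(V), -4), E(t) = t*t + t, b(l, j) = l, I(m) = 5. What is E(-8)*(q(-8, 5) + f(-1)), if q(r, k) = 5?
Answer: 560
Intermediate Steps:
E(t) = t + t² (E(t) = t² + t = t + t²)
f(V) = 5
E(-8)*(q(-8, 5) + f(-1)) = (-8*(1 - 8))*(5 + 5) = -8*(-7)*10 = 56*10 = 560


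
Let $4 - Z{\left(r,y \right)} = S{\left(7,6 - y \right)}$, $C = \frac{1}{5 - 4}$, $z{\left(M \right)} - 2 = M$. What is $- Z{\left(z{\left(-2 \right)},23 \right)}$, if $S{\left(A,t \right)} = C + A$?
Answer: $4$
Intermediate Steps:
$z{\left(M \right)} = 2 + M$
$C = 1$ ($C = 1^{-1} = 1$)
$S{\left(A,t \right)} = 1 + A$
$Z{\left(r,y \right)} = -4$ ($Z{\left(r,y \right)} = 4 - \left(1 + 7\right) = 4 - 8 = -4$)
$- Z{\left(z{\left(-2 \right)},23 \right)} = \left(-1\right) \left(-4\right) = 4$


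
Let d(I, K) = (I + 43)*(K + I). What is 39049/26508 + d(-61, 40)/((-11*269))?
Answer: 105525967/78437172 ≈ 1.3454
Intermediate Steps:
d(I, K) = (43 + I)*(I + K)
39049/26508 + d(-61, 40)/((-11*269)) = 39049/26508 + ((-61)² + 43*(-61) + 43*40 - 61*40)/((-11*269)) = 39049*(1/26508) + (3721 - 2623 + 1720 - 2440)/(-2959) = 39049/26508 + 378*(-1/2959) = 39049/26508 - 378/2959 = 105525967/78437172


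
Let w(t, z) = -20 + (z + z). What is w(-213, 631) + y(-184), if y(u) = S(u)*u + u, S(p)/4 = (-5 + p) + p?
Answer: 275586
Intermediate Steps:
w(t, z) = -20 + 2*z
S(p) = -20 + 8*p (S(p) = 4*((-5 + p) + p) = 4*(-5 + 2*p) = -20 + 8*p)
y(u) = u + u*(-20 + 8*u) (y(u) = (-20 + 8*u)*u + u = u*(-20 + 8*u) + u = u + u*(-20 + 8*u))
w(-213, 631) + y(-184) = (-20 + 2*631) - 184*(-19 + 8*(-184)) = (-20 + 1262) - 184*(-19 - 1472) = 1242 - 184*(-1491) = 1242 + 274344 = 275586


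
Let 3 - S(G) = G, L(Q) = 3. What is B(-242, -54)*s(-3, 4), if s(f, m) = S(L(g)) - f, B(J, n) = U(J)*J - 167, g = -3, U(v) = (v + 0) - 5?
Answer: 178821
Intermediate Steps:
U(v) = -5 + v (U(v) = v - 5 = -5 + v)
S(G) = 3 - G
B(J, n) = -167 + J*(-5 + J) (B(J, n) = (-5 + J)*J - 167 = J*(-5 + J) - 167 = -167 + J*(-5 + J))
s(f, m) = -f (s(f, m) = (3 - 1*3) - f = (3 - 3) - f = 0 - f = -f)
B(-242, -54)*s(-3, 4) = (-167 - 242*(-5 - 242))*(-1*(-3)) = (-167 - 242*(-247))*3 = (-167 + 59774)*3 = 59607*3 = 178821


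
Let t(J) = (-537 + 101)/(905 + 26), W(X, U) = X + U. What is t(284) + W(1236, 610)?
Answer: 1718190/931 ≈ 1845.5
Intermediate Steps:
W(X, U) = U + X
t(J) = -436/931
t(284) + W(1236, 610) = -436/931 + (610 + 1236) = -436/931 + 1846 = 1718190/931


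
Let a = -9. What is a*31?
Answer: -279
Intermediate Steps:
a*31 = -9*31 = -279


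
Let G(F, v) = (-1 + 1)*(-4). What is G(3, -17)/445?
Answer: 0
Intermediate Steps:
G(F, v) = 0 (G(F, v) = 0*(-4) = 0)
G(3, -17)/445 = 0/445 = 0*(1/445) = 0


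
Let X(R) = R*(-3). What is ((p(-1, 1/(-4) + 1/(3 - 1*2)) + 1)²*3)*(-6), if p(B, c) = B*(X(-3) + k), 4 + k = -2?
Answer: -72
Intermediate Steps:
X(R) = -3*R
k = -6 (k = -4 - 2 = -6)
p(B, c) = 3*B (p(B, c) = B*(-3*(-3) - 6) = B*(9 - 6) = B*3 = 3*B)
((p(-1, 1/(-4) + 1/(3 - 1*2)) + 1)²*3)*(-6) = ((3*(-1) + 1)²*3)*(-6) = ((-3 + 1)²*3)*(-6) = ((-2)²*3)*(-6) = (4*3)*(-6) = 12*(-6) = -72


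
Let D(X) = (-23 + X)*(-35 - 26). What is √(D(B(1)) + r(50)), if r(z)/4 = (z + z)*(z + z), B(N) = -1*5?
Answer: 2*√10427 ≈ 204.23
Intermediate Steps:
B(N) = -5
D(X) = 1403 - 61*X (D(X) = (-23 + X)*(-61) = 1403 - 61*X)
r(z) = 16*z² (r(z) = 4*((z + z)*(z + z)) = 4*((2*z)*(2*z)) = 4*(4*z²) = 16*z²)
√(D(B(1)) + r(50)) = √((1403 - 61*(-5)) + 16*50²) = √((1403 + 305) + 16*2500) = √(1708 + 40000) = √41708 = 2*√10427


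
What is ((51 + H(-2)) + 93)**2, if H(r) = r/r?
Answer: 21025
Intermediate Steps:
H(r) = 1
((51 + H(-2)) + 93)**2 = ((51 + 1) + 93)**2 = (52 + 93)**2 = 145**2 = 21025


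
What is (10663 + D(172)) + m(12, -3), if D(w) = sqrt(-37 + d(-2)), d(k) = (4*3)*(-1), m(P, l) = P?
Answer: 10675 + 7*I ≈ 10675.0 + 7.0*I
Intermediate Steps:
d(k) = -12 (d(k) = 12*(-1) = -12)
D(w) = 7*I (D(w) = sqrt(-37 - 12) = sqrt(-49) = 7*I)
(10663 + D(172)) + m(12, -3) = (10663 + 7*I) + 12 = 10675 + 7*I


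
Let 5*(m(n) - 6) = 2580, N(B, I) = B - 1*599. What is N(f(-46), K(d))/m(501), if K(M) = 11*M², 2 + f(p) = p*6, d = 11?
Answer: -877/522 ≈ -1.6801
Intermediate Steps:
f(p) = -2 + 6*p (f(p) = -2 + p*6 = -2 + 6*p)
N(B, I) = -599 + B (N(B, I) = B - 599 = -599 + B)
m(n) = 522 (m(n) = 6 + (⅕)*2580 = 6 + 516 = 522)
N(f(-46), K(d))/m(501) = (-599 + (-2 + 6*(-46)))/522 = (-599 + (-2 - 276))*(1/522) = (-599 - 278)*(1/522) = -877*1/522 = -877/522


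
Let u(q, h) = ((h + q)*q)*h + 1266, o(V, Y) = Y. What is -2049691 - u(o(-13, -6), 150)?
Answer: -1921357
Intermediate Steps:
u(q, h) = 1266 + h*q*(h + q) (u(q, h) = (q*(h + q))*h + 1266 = h*q*(h + q) + 1266 = 1266 + h*q*(h + q))
-2049691 - u(o(-13, -6), 150) = -2049691 - (1266 + 150*(-6)**2 - 6*150**2) = -2049691 - (1266 + 150*36 - 6*22500) = -2049691 - (1266 + 5400 - 135000) = -2049691 - 1*(-128334) = -2049691 + 128334 = -1921357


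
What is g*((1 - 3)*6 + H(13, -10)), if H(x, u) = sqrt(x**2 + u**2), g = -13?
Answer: 156 - 13*sqrt(269) ≈ -57.216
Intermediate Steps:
H(x, u) = sqrt(u**2 + x**2)
g*((1 - 3)*6 + H(13, -10)) = -13*((1 - 3)*6 + sqrt((-10)**2 + 13**2)) = -13*(-2*6 + sqrt(100 + 169)) = -13*(-12 + sqrt(269)) = 156 - 13*sqrt(269)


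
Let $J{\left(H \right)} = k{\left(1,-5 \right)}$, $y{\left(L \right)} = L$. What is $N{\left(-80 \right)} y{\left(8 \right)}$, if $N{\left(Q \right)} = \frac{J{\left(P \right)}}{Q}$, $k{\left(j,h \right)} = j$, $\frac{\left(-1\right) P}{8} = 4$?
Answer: $- \frac{1}{10} \approx -0.1$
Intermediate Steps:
$P = -32$ ($P = \left(-8\right) 4 = -32$)
$J{\left(H \right)} = 1$
$N{\left(Q \right)} = \frac{1}{Q}$ ($N{\left(Q \right)} = 1 \frac{1}{Q} = \frac{1}{Q}$)
$N{\left(-80 \right)} y{\left(8 \right)} = \frac{1}{-80} \cdot 8 = \left(- \frac{1}{80}\right) 8 = - \frac{1}{10}$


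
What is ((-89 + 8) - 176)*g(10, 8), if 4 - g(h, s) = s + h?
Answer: 3598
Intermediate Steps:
g(h, s) = 4 - h - s (g(h, s) = 4 - (s + h) = 4 - (h + s) = 4 + (-h - s) = 4 - h - s)
((-89 + 8) - 176)*g(10, 8) = ((-89 + 8) - 176)*(4 - 1*10 - 1*8) = (-81 - 176)*(4 - 10 - 8) = -257*(-14) = 3598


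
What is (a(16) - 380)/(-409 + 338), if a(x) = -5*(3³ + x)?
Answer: 595/71 ≈ 8.3803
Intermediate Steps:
a(x) = -135 - 5*x (a(x) = -5*(27 + x) = -135 - 5*x)
(a(16) - 380)/(-409 + 338) = ((-135 - 5*16) - 380)/(-409 + 338) = ((-135 - 80) - 380)/(-71) = (-215 - 380)*(-1/71) = -595*(-1/71) = 595/71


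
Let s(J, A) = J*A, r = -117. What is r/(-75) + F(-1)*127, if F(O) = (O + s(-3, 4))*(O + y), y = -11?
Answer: 495339/25 ≈ 19814.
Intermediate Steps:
s(J, A) = A*J
F(O) = (-12 + O)*(-11 + O) (F(O) = (O + 4*(-3))*(O - 11) = (O - 12)*(-11 + O) = (-12 + O)*(-11 + O))
r/(-75) + F(-1)*127 = -117/(-75) + (132 + (-1)² - 23*(-1))*127 = -117*(-1/75) + (132 + 1 + 23)*127 = 39/25 + 156*127 = 39/25 + 19812 = 495339/25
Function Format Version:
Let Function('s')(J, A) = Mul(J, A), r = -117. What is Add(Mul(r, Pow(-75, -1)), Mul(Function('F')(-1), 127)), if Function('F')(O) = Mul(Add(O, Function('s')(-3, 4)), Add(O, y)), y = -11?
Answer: Rational(495339, 25) ≈ 19814.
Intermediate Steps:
Function('s')(J, A) = Mul(A, J)
Function('F')(O) = Mul(Add(-12, O), Add(-11, O)) (Function('F')(O) = Mul(Add(O, Mul(4, -3)), Add(O, -11)) = Mul(Add(O, -12), Add(-11, O)) = Mul(Add(-12, O), Add(-11, O)))
Add(Mul(r, Pow(-75, -1)), Mul(Function('F')(-1), 127)) = Add(Mul(-117, Pow(-75, -1)), Mul(Add(132, Pow(-1, 2), Mul(-23, -1)), 127)) = Add(Mul(-117, Rational(-1, 75)), Mul(Add(132, 1, 23), 127)) = Add(Rational(39, 25), Mul(156, 127)) = Add(Rational(39, 25), 19812) = Rational(495339, 25)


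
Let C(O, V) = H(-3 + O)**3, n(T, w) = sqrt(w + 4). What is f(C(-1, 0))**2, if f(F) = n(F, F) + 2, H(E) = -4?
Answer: -56 + 8*I*sqrt(15) ≈ -56.0 + 30.984*I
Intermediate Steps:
n(T, w) = sqrt(4 + w)
C(O, V) = -64 (C(O, V) = (-4)**3 = -64)
f(F) = 2 + sqrt(4 + F) (f(F) = sqrt(4 + F) + 2 = 2 + sqrt(4 + F))
f(C(-1, 0))**2 = (2 + sqrt(4 - 64))**2 = (2 + sqrt(-60))**2 = (2 + 2*I*sqrt(15))**2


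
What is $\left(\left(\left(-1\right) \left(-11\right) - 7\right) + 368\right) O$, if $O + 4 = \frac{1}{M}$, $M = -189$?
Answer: $- \frac{93868}{63} \approx -1490.0$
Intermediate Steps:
$O = - \frac{757}{189}$ ($O = -4 + \frac{1}{-189} = -4 - \frac{1}{189} = - \frac{757}{189} \approx -4.0053$)
$\left(\left(\left(-1\right) \left(-11\right) - 7\right) + 368\right) O = \left(\left(\left(-1\right) \left(-11\right) - 7\right) + 368\right) \left(- \frac{757}{189}\right) = \left(\left(11 - 7\right) + 368\right) \left(- \frac{757}{189}\right) = \left(4 + 368\right) \left(- \frac{757}{189}\right) = 372 \left(- \frac{757}{189}\right) = - \frac{93868}{63}$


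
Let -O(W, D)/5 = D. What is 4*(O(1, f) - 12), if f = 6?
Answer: -168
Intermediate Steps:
O(W, D) = -5*D
4*(O(1, f) - 12) = 4*(-5*6 - 12) = 4*(-30 - 12) = 4*(-42) = -168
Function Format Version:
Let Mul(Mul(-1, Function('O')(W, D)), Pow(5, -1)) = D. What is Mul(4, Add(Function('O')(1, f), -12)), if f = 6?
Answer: -168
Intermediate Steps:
Function('O')(W, D) = Mul(-5, D)
Mul(4, Add(Function('O')(1, f), -12)) = Mul(4, Add(Mul(-5, 6), -12)) = Mul(4, Add(-30, -12)) = Mul(4, -42) = -168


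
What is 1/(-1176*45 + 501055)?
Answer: 1/448135 ≈ 2.2315e-6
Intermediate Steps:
1/(-1176*45 + 501055) = 1/(-52920 + 501055) = 1/448135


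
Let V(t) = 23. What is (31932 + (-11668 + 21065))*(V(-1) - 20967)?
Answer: -865594576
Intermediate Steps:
(31932 + (-11668 + 21065))*(V(-1) - 20967) = (31932 + (-11668 + 21065))*(23 - 20967) = (31932 + 9397)*(-20944) = 41329*(-20944) = -865594576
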